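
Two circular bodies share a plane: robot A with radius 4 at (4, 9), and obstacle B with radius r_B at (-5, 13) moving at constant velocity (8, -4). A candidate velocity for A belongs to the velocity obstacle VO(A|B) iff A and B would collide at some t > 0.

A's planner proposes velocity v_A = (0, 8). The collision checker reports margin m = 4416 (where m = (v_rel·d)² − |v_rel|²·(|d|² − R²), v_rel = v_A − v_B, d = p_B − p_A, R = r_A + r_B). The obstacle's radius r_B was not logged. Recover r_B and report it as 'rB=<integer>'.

m = 4416
d = (-9, 4);  v_rel = (-8, 12),  |v_rel|² = 208
v_rel×d = (-8)·(4) − (12)·(-9) = 76
since m = R²·208 − 76²:  R² = (5776 + 4416) / 208 = 49
R = √49 = 7  ⇒  r_B = 7 − 4 = 3

rB=3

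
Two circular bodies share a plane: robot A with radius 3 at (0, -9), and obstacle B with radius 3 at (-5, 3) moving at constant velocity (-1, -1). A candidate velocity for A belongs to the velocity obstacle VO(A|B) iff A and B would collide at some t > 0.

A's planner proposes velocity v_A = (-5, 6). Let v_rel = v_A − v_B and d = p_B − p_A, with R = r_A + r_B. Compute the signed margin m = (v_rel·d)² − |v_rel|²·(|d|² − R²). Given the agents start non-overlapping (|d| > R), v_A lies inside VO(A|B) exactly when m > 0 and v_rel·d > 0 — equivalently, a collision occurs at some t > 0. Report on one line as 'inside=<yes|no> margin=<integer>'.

d = (-5, 12),  |d|² = 169;  R = 3+3 = 6,  c = 169−6² = 133
v_rel = (-4, 7),  |v_rel|² = 65;  v_rel·d = (-4)·(-5) + (7)·(12) = 104
65·t² − 208·t + 133 = 0  ⇒  m = 104² − 65·133 = 2171
m = 2171 > 0,  v_rel·d = 104 > 0  ⇒  inside

inside=yes margin=2171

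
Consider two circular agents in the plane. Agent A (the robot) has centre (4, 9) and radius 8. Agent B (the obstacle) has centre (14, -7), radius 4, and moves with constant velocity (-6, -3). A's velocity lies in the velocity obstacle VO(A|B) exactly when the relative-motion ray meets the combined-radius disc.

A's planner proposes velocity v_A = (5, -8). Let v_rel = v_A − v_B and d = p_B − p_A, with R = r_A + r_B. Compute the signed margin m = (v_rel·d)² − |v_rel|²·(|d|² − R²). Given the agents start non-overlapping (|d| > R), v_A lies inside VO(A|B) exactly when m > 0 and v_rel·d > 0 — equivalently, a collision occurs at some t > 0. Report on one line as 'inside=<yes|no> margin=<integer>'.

d = (10, -16),  |d|² = 356;  R = 8+4 = 12,  c = 356−12² = 212
v_rel = (11, -5),  |v_rel|² = 146;  v_rel·d = (11)·(10) + (-5)·(-16) = 190
146·t² − 380·t + 212 = 0  ⇒  m = 190² − 146·212 = 5148
m = 5148 > 0,  v_rel·d = 190 > 0  ⇒  inside

inside=yes margin=5148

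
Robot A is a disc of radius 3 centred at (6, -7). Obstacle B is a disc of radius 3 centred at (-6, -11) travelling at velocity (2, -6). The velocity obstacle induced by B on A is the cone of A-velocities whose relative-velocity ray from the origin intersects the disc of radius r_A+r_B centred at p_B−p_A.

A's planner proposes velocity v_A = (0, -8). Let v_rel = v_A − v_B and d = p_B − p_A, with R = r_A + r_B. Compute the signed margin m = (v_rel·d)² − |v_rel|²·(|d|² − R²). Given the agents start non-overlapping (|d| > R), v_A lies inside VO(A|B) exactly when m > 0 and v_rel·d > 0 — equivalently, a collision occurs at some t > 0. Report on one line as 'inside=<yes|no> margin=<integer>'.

d = (-12, -4),  |d|² = 160;  R = 3+3 = 6,  c = 160−6² = 124
v_rel = (-2, -2),  |v_rel|² = 8;  v_rel·d = (-2)·(-12) + (-2)·(-4) = 32
8·t² − 64·t + 124 = 0  ⇒  m = 32² − 8·124 = 32
m = 32 > 0,  v_rel·d = 32 > 0  ⇒  inside

inside=yes margin=32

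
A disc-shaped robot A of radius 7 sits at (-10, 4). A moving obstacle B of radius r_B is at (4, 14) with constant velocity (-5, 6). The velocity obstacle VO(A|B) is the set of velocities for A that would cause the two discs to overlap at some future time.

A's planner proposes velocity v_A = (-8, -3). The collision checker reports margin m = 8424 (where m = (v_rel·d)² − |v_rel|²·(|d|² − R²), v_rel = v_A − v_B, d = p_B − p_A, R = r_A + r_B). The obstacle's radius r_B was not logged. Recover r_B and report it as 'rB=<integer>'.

m = 8424
d = (14, 10);  v_rel = (-3, -9),  |v_rel|² = 90
v_rel×d = (-3)·(10) − (-9)·(14) = 96
since m = R²·90 − 96²:  R² = (9216 + 8424) / 90 = 196
R = √196 = 14  ⇒  r_B = 14 − 7 = 7

rB=7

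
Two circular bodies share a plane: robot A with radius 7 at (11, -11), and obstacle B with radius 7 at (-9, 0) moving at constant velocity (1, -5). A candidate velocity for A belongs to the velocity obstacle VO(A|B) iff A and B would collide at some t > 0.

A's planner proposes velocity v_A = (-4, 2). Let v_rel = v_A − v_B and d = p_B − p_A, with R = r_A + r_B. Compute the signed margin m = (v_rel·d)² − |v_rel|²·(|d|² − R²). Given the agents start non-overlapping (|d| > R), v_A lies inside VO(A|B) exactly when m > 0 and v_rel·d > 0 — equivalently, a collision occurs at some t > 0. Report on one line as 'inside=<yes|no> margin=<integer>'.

d = (-20, 11),  |d|² = 521;  R = 7+7 = 14,  c = 521−14² = 325
v_rel = (-5, 7),  |v_rel|² = 74;  v_rel·d = (-5)·(-20) + (7)·(11) = 177
74·t² − 354·t + 325 = 0  ⇒  m = 177² − 74·325 = 7279
m = 7279 > 0,  v_rel·d = 177 > 0  ⇒  inside

inside=yes margin=7279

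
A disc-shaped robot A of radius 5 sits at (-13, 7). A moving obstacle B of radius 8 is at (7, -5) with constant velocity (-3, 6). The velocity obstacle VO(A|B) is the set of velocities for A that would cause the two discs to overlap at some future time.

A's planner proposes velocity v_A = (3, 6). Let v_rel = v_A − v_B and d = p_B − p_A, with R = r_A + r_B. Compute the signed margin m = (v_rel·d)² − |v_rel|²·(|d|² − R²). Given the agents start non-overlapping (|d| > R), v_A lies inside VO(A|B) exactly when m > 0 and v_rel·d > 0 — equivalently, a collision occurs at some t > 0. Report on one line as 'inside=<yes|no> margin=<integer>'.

d = (20, -12),  |d|² = 544;  R = 5+8 = 13,  c = 544−13² = 375
v_rel = (6, 0),  |v_rel|² = 36;  v_rel·d = (6)·(20) + (0)·(-12) = 120
36·t² − 240·t + 375 = 0  ⇒  m = 120² − 36·375 = 900
m = 900 > 0,  v_rel·d = 120 > 0  ⇒  inside

inside=yes margin=900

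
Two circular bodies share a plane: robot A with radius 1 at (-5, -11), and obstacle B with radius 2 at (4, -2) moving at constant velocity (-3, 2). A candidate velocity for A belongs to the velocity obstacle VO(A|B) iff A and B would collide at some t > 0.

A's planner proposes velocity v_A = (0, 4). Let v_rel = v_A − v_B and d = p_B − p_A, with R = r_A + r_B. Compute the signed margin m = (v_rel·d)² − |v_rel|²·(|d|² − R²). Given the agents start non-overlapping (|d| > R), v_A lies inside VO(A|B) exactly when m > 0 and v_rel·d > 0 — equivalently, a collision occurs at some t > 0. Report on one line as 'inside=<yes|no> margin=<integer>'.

d = (9, 9),  |d|² = 162;  R = 1+2 = 3,  c = 162−3² = 153
v_rel = (3, 2),  |v_rel|² = 13;  v_rel·d = (3)·(9) + (2)·(9) = 45
13·t² − 90·t + 153 = 0  ⇒  m = 45² − 13·153 = 36
m = 36 > 0,  v_rel·d = 45 > 0  ⇒  inside

inside=yes margin=36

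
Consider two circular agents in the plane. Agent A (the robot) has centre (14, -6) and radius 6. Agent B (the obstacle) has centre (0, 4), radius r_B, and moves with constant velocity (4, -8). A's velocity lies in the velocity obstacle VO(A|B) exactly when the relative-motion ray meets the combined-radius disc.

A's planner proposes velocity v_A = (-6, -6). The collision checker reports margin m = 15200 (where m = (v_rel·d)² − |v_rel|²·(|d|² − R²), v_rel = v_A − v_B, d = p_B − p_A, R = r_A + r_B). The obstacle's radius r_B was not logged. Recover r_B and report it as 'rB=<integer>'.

m = 15200
d = (-14, 10);  v_rel = (-10, 2),  |v_rel|² = 104
v_rel×d = (-10)·(10) − (2)·(-14) = -72
since m = R²·104 − (-72)²:  R² = (5184 + 15200) / 104 = 196
R = √196 = 14  ⇒  r_B = 14 − 6 = 8

rB=8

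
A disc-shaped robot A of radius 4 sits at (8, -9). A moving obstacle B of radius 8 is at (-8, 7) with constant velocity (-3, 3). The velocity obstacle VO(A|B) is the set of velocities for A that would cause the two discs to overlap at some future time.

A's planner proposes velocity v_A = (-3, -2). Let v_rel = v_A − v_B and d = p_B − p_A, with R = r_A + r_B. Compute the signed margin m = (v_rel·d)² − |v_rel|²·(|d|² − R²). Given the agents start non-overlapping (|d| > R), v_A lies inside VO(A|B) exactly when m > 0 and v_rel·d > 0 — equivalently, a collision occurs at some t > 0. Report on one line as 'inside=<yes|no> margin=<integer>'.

d = (-16, 16),  |d|² = 512;  R = 4+8 = 12,  c = 512−12² = 368
v_rel = (0, -5),  |v_rel|² = 25;  v_rel·d = (0)·(-16) + (-5)·(16) = -80
25·t² + 160·t + 368 = 0  ⇒  m = (-80)² − 25·368 = -2800
m = -2800 < 0,  v_rel·d = -80 < 0  ⇒  outside

inside=no margin=-2800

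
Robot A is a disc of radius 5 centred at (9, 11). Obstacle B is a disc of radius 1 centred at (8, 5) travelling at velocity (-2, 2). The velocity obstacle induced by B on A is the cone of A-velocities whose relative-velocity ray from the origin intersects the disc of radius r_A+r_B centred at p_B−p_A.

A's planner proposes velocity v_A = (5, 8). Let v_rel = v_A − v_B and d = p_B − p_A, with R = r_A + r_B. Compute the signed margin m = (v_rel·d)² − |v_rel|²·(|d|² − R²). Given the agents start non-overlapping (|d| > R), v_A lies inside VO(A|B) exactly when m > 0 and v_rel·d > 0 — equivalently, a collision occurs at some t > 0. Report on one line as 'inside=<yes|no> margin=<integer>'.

d = (-1, -6),  |d|² = 37;  R = 5+1 = 6,  c = 37−6² = 1
v_rel = (7, 6),  |v_rel|² = 85;  v_rel·d = (7)·(-1) + (6)·(-6) = -43
85·t² + 86·t + 1 = 0  ⇒  m = (-43)² − 85·1 = 1764
m = 1764 > 0,  v_rel·d = -43 < 0  ⇒  outside

inside=no margin=1764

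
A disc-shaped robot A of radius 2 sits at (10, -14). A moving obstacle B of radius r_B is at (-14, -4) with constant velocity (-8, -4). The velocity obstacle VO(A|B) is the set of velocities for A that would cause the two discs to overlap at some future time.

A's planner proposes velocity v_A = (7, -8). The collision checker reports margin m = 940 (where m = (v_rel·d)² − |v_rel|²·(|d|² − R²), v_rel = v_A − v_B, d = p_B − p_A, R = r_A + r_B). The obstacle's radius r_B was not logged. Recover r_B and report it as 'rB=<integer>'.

m = 940
d = (-24, 10);  v_rel = (15, -4),  |v_rel|² = 241
v_rel×d = (15)·(10) − (-4)·(-24) = 54
since m = R²·241 − 54²:  R² = (2916 + 940) / 241 = 16
R = √16 = 4  ⇒  r_B = 4 − 2 = 2

rB=2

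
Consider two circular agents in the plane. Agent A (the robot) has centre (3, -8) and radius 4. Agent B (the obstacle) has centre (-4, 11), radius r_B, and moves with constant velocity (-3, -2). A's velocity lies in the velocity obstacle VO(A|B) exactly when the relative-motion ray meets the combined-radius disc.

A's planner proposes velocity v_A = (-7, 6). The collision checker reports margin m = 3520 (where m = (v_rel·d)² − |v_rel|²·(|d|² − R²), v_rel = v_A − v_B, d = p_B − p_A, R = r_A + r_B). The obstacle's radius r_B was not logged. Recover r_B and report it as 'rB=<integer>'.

m = 3520
d = (-7, 19);  v_rel = (-4, 8),  |v_rel|² = 80
v_rel×d = (-4)·(19) − (8)·(-7) = -20
since m = R²·80 − (-20)²:  R² = (400 + 3520) / 80 = 49
R = √49 = 7  ⇒  r_B = 7 − 4 = 3

rB=3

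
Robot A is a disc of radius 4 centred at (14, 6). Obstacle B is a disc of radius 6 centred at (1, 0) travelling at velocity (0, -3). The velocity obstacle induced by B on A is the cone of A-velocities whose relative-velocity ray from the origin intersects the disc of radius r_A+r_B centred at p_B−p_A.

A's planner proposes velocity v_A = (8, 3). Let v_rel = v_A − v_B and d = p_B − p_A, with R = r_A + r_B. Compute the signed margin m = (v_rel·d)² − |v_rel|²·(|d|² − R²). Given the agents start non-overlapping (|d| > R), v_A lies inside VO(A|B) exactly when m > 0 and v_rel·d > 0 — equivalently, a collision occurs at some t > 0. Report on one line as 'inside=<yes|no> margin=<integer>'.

d = (-13, -6),  |d|² = 205;  R = 4+6 = 10,  c = 205−10² = 105
v_rel = (8, 6),  |v_rel|² = 100;  v_rel·d = (8)·(-13) + (6)·(-6) = -140
100·t² + 280·t + 105 = 0  ⇒  m = (-140)² − 100·105 = 9100
m = 9100 > 0,  v_rel·d = -140 < 0  ⇒  outside

inside=no margin=9100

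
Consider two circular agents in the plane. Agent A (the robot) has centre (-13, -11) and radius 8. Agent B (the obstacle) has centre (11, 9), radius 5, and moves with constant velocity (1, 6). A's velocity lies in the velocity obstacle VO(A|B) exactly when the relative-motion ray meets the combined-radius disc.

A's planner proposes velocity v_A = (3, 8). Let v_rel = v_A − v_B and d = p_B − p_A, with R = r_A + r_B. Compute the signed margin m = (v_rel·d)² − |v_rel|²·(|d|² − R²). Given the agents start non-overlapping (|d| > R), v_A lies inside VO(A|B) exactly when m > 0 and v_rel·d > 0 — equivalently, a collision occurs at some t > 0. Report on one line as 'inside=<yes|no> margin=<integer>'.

d = (24, 20),  |d|² = 976;  R = 8+5 = 13,  c = 976−13² = 807
v_rel = (2, 2),  |v_rel|² = 8;  v_rel·d = (2)·(24) + (2)·(20) = 88
8·t² − 176·t + 807 = 0  ⇒  m = 88² − 8·807 = 1288
m = 1288 > 0,  v_rel·d = 88 > 0  ⇒  inside

inside=yes margin=1288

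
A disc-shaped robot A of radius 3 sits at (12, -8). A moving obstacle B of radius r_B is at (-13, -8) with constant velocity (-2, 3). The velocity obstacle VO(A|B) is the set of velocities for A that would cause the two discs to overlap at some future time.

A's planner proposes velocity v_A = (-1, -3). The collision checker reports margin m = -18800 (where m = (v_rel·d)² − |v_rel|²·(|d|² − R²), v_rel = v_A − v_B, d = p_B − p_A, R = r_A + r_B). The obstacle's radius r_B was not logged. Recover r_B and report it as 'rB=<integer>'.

m = -18800
d = (-25, 0);  v_rel = (1, -6),  |v_rel|² = 37
v_rel×d = (1)·(0) − (-6)·(-25) = -150
since m = R²·37 − (-150)²:  R² = (22500 + -18800) / 37 = 100
R = √100 = 10  ⇒  r_B = 10 − 3 = 7

rB=7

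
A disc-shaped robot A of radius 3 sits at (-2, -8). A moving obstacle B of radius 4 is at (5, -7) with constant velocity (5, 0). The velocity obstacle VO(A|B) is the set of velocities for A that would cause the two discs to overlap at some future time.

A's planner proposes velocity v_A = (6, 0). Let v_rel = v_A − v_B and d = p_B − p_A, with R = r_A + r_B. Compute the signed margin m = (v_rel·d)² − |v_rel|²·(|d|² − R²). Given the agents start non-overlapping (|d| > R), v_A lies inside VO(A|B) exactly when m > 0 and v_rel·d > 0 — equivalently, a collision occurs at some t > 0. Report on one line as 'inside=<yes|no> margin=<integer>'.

d = (7, 1),  |d|² = 50;  R = 3+4 = 7,  c = 50−7² = 1
v_rel = (1, 0),  |v_rel|² = 1;  v_rel·d = (1)·(7) + (0)·(1) = 7
1·t² − 14·t + 1 = 0  ⇒  m = 7² − 1·1 = 48
m = 48 > 0,  v_rel·d = 7 > 0  ⇒  inside

inside=yes margin=48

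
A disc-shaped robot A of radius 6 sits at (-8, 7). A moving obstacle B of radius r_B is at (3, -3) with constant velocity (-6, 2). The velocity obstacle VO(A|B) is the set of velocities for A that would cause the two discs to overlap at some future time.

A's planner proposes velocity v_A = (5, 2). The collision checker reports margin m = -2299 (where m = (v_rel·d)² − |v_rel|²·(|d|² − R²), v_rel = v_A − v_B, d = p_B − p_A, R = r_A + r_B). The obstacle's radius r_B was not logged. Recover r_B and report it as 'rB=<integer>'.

m = -2299
d = (11, -10);  v_rel = (11, 0),  |v_rel|² = 121
v_rel×d = (11)·(-10) − (0)·(11) = -110
since m = R²·121 − (-110)²:  R² = (12100 + -2299) / 121 = 81
R = √81 = 9  ⇒  r_B = 9 − 6 = 3

rB=3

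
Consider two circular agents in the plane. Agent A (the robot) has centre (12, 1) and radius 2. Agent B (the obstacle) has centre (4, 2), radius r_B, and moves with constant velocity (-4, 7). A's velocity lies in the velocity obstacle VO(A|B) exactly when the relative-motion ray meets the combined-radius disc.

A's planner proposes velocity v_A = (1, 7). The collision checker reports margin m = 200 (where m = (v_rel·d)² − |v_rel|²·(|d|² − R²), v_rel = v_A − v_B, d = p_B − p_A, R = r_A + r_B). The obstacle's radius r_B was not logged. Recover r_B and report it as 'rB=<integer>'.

m = 200
d = (-8, 1);  v_rel = (5, 0),  |v_rel|² = 25
v_rel×d = (5)·(1) − (0)·(-8) = 5
since m = R²·25 − 5²:  R² = (25 + 200) / 25 = 9
R = √9 = 3  ⇒  r_B = 3 − 2 = 1

rB=1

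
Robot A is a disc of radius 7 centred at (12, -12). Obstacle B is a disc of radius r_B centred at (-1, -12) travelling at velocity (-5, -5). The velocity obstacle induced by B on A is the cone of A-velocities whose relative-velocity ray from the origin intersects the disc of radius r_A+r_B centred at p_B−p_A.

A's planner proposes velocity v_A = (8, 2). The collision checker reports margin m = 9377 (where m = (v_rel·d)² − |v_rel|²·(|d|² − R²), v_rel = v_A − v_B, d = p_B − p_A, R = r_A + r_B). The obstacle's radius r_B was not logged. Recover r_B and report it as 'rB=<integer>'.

m = 9377
d = (-13, 0);  v_rel = (13, 7),  |v_rel|² = 218
v_rel×d = (13)·(0) − (7)·(-13) = 91
since m = R²·218 − 91²:  R² = (8281 + 9377) / 218 = 81
R = √81 = 9  ⇒  r_B = 9 − 7 = 2

rB=2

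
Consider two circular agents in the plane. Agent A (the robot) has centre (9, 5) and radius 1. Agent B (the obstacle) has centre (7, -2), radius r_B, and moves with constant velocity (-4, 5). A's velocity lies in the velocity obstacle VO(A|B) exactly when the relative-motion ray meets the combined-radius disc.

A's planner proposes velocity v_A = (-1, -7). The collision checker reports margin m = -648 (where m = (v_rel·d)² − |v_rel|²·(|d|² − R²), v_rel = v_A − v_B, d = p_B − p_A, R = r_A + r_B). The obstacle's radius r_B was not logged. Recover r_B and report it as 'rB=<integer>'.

m = -648
d = (-2, -7);  v_rel = (3, -12),  |v_rel|² = 153
v_rel×d = (3)·(-7) − (-12)·(-2) = -45
since m = R²·153 − (-45)²:  R² = (2025 + -648) / 153 = 9
R = √9 = 3  ⇒  r_B = 3 − 1 = 2

rB=2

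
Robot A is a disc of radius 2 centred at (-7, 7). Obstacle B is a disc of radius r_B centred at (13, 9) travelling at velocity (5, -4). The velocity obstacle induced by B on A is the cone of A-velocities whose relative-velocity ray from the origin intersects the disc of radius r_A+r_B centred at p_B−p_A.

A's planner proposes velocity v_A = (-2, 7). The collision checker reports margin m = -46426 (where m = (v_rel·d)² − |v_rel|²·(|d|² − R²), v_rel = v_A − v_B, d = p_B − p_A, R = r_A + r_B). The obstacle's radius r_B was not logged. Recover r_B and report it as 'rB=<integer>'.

m = -46426
d = (20, 2);  v_rel = (-7, 11),  |v_rel|² = 170
v_rel×d = (-7)·(2) − (11)·(20) = -234
since m = R²·170 − (-234)²:  R² = (54756 + -46426) / 170 = 49
R = √49 = 7  ⇒  r_B = 7 − 2 = 5

rB=5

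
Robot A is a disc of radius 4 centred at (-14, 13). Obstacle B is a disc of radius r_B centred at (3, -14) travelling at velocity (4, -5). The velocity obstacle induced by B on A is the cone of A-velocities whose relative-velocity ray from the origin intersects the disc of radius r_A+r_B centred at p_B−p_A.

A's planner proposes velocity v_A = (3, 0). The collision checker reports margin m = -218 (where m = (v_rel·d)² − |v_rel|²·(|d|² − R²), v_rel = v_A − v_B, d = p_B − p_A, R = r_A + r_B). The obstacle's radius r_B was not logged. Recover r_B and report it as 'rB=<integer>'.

m = -218
d = (17, -27);  v_rel = (-1, 5),  |v_rel|² = 26
v_rel×d = (-1)·(-27) − (5)·(17) = -58
since m = R²·26 − (-58)²:  R² = (3364 + -218) / 26 = 121
R = √121 = 11  ⇒  r_B = 11 − 4 = 7

rB=7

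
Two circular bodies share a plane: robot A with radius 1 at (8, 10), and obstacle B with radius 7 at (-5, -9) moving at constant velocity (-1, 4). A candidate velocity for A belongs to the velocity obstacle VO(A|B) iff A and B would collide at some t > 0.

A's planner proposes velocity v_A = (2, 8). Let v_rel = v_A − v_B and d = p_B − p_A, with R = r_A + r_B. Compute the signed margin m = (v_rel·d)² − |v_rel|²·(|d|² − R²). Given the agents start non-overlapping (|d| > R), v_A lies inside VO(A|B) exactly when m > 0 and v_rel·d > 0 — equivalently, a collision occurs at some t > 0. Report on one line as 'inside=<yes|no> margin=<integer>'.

d = (-13, -19),  |d|² = 530;  R = 1+7 = 8,  c = 530−8² = 466
v_rel = (3, 4),  |v_rel|² = 25;  v_rel·d = (3)·(-13) + (4)·(-19) = -115
25·t² + 230·t + 466 = 0  ⇒  m = (-115)² − 25·466 = 1575
m = 1575 > 0,  v_rel·d = -115 < 0  ⇒  outside

inside=no margin=1575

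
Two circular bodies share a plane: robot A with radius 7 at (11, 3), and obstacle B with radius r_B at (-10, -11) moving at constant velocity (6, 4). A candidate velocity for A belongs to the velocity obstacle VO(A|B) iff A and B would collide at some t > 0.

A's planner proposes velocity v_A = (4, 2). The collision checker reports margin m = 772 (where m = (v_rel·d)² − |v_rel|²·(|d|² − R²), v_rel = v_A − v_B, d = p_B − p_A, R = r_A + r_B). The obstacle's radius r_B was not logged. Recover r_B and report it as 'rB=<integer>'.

m = 772
d = (-21, -14);  v_rel = (-2, -2),  |v_rel|² = 8
v_rel×d = (-2)·(-14) − (-2)·(-21) = -14
since m = R²·8 − (-14)²:  R² = (196 + 772) / 8 = 121
R = √121 = 11  ⇒  r_B = 11 − 7 = 4

rB=4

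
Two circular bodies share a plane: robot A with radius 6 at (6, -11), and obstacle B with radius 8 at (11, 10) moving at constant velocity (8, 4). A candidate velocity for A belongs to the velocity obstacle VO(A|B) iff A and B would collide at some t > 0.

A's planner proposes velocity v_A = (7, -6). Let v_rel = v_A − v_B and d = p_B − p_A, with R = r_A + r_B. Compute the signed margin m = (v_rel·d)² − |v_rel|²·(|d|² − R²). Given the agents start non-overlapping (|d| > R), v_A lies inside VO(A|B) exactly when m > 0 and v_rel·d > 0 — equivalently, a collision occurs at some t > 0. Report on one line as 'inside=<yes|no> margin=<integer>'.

d = (5, 21),  |d|² = 466;  R = 6+8 = 14,  c = 466−14² = 270
v_rel = (-1, -10),  |v_rel|² = 101;  v_rel·d = (-1)·(5) + (-10)·(21) = -215
101·t² + 430·t + 270 = 0  ⇒  m = (-215)² − 101·270 = 18955
m = 18955 > 0,  v_rel·d = -215 < 0  ⇒  outside

inside=no margin=18955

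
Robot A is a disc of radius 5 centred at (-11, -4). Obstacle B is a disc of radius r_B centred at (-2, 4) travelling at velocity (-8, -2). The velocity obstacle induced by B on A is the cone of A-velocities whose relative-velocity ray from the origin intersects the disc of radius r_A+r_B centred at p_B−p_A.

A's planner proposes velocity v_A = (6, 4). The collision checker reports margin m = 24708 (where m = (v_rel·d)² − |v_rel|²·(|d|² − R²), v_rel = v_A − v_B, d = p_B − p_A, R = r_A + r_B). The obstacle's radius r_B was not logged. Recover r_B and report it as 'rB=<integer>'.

m = 24708
d = (9, 8);  v_rel = (14, 6),  |v_rel|² = 232
v_rel×d = (14)·(8) − (6)·(9) = 58
since m = R²·232 − 58²:  R² = (3364 + 24708) / 232 = 121
R = √121 = 11  ⇒  r_B = 11 − 5 = 6

rB=6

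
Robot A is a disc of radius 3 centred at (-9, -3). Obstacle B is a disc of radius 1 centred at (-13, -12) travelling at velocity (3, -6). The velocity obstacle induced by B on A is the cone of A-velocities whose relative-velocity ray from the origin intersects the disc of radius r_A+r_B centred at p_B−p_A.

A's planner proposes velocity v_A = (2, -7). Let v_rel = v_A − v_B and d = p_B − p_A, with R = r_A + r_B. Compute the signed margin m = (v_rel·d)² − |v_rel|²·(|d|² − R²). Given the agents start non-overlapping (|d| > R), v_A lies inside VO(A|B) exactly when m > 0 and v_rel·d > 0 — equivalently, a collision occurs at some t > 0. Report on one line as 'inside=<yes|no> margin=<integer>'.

d = (-4, -9),  |d|² = 97;  R = 3+1 = 4,  c = 97−4² = 81
v_rel = (-1, -1),  |v_rel|² = 2;  v_rel·d = (-1)·(-4) + (-1)·(-9) = 13
2·t² − 26·t + 81 = 0  ⇒  m = 13² − 2·81 = 7
m = 7 > 0,  v_rel·d = 13 > 0  ⇒  inside

inside=yes margin=7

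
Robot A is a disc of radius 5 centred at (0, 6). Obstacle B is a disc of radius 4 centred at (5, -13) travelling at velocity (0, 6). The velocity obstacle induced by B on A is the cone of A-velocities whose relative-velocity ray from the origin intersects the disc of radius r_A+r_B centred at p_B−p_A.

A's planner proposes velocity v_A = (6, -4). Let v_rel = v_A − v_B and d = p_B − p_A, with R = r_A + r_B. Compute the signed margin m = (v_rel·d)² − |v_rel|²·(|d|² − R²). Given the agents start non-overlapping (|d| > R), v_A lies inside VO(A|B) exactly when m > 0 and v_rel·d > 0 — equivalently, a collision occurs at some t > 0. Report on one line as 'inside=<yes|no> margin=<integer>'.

d = (5, -19),  |d|² = 386;  R = 5+4 = 9,  c = 386−9² = 305
v_rel = (6, -10),  |v_rel|² = 136;  v_rel·d = (6)·(5) + (-10)·(-19) = 220
136·t² − 440·t + 305 = 0  ⇒  m = 220² − 136·305 = 6920
m = 6920 > 0,  v_rel·d = 220 > 0  ⇒  inside

inside=yes margin=6920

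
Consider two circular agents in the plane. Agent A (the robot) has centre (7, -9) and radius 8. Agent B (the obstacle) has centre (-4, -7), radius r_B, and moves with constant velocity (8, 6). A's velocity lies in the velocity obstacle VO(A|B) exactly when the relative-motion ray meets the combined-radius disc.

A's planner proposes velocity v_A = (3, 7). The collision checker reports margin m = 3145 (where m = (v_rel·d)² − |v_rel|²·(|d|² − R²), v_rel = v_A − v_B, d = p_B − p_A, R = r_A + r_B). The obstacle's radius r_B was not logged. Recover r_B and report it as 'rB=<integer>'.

m = 3145
d = (-11, 2);  v_rel = (-5, 1),  |v_rel|² = 26
v_rel×d = (-5)·(2) − (1)·(-11) = 1
since m = R²·26 − 1²:  R² = (1 + 3145) / 26 = 121
R = √121 = 11  ⇒  r_B = 11 − 8 = 3

rB=3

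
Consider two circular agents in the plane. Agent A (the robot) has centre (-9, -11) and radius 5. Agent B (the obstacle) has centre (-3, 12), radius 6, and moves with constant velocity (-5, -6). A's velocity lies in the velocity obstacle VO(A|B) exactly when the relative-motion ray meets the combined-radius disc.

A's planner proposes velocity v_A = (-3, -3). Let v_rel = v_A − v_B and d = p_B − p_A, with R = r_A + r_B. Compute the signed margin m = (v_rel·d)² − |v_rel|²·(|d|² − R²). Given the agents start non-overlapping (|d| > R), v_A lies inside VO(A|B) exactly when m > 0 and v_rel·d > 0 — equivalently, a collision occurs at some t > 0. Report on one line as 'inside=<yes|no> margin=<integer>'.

d = (6, 23),  |d|² = 565;  R = 5+6 = 11,  c = 565−11² = 444
v_rel = (2, 3),  |v_rel|² = 13;  v_rel·d = (2)·(6) + (3)·(23) = 81
13·t² − 162·t + 444 = 0  ⇒  m = 81² − 13·444 = 789
m = 789 > 0,  v_rel·d = 81 > 0  ⇒  inside

inside=yes margin=789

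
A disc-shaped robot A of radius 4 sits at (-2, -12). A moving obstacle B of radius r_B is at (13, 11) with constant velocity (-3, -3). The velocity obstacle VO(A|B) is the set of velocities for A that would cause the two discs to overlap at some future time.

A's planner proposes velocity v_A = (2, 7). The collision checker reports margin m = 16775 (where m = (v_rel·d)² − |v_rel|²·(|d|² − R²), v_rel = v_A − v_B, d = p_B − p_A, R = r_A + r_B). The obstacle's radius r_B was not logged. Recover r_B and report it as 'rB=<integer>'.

m = 16775
d = (15, 23);  v_rel = (5, 10),  |v_rel|² = 125
v_rel×d = (5)·(23) − (10)·(15) = -35
since m = R²·125 − (-35)²:  R² = (1225 + 16775) / 125 = 144
R = √144 = 12  ⇒  r_B = 12 − 4 = 8

rB=8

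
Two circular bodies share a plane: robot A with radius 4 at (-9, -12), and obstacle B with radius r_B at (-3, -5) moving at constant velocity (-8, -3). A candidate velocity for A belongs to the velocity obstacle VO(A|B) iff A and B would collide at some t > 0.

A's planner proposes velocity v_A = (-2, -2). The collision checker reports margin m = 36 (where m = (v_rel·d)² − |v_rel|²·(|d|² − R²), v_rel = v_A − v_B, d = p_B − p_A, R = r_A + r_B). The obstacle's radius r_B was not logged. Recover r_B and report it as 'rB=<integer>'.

m = 36
d = (6, 7);  v_rel = (6, 1),  |v_rel|² = 37
v_rel×d = (6)·(7) − (1)·(6) = 36
since m = R²·37 − 36²:  R² = (1296 + 36) / 37 = 36
R = √36 = 6  ⇒  r_B = 6 − 4 = 2

rB=2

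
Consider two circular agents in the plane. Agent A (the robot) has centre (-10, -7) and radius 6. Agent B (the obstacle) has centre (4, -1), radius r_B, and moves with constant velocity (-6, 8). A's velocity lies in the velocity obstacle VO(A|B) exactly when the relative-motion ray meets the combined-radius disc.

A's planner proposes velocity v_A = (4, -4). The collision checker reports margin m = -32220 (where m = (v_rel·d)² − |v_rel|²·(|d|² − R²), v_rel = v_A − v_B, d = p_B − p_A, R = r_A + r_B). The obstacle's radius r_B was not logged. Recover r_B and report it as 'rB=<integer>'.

m = -32220
d = (14, 6);  v_rel = (10, -12),  |v_rel|² = 244
v_rel×d = (10)·(6) − (-12)·(14) = 228
since m = R²·244 − 228²:  R² = (51984 + -32220) / 244 = 81
R = √81 = 9  ⇒  r_B = 9 − 6 = 3

rB=3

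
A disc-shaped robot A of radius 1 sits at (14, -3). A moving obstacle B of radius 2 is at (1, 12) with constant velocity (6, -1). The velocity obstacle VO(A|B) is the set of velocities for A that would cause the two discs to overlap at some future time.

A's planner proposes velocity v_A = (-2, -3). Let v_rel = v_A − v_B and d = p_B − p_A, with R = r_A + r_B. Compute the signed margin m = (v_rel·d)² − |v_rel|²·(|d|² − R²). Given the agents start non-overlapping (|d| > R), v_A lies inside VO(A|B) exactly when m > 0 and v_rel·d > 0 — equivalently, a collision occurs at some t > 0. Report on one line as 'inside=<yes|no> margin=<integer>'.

d = (-13, 15),  |d|² = 394;  R = 1+2 = 3,  c = 394−3² = 385
v_rel = (-8, -2),  |v_rel|² = 68;  v_rel·d = (-8)·(-13) + (-2)·(15) = 74
68·t² − 148·t + 385 = 0  ⇒  m = 74² − 68·385 = -20704
m = -20704 < 0,  v_rel·d = 74 > 0  ⇒  outside

inside=no margin=-20704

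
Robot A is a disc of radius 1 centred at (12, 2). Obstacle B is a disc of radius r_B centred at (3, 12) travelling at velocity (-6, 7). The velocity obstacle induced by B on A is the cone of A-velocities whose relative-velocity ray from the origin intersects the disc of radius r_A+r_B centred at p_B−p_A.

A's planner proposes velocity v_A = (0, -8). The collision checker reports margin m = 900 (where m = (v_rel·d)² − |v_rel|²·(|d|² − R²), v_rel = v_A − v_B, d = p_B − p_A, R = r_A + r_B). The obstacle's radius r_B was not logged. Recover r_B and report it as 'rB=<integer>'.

m = 900
d = (-9, 10);  v_rel = (6, -15),  |v_rel|² = 261
v_rel×d = (6)·(10) − (-15)·(-9) = -75
since m = R²·261 − (-75)²:  R² = (5625 + 900) / 261 = 25
R = √25 = 5  ⇒  r_B = 5 − 1 = 4

rB=4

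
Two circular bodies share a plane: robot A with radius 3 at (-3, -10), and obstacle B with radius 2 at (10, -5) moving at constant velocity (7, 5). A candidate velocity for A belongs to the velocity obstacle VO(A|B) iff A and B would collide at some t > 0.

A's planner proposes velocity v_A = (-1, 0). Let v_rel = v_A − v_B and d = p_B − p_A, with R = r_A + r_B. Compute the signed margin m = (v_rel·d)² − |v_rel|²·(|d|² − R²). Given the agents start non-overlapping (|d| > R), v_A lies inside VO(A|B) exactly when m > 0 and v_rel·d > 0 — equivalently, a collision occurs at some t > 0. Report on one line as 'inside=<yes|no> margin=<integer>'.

d = (13, 5),  |d|² = 194;  R = 3+2 = 5,  c = 194−5² = 169
v_rel = (-8, -5),  |v_rel|² = 89;  v_rel·d = (-8)·(13) + (-5)·(5) = -129
89·t² + 258·t + 169 = 0  ⇒  m = (-129)² − 89·169 = 1600
m = 1600 > 0,  v_rel·d = -129 < 0  ⇒  outside

inside=no margin=1600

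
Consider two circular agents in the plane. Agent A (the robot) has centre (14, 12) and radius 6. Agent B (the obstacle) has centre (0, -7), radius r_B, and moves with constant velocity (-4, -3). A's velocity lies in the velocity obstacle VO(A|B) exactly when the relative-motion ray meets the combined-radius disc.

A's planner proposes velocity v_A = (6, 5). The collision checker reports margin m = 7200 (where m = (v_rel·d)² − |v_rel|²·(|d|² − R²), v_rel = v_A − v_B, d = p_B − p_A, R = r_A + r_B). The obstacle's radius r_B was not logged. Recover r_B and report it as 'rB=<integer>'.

m = 7200
d = (-14, -19);  v_rel = (10, 8),  |v_rel|² = 164
v_rel×d = (10)·(-19) − (8)·(-14) = -78
since m = R²·164 − (-78)²:  R² = (6084 + 7200) / 164 = 81
R = √81 = 9  ⇒  r_B = 9 − 6 = 3

rB=3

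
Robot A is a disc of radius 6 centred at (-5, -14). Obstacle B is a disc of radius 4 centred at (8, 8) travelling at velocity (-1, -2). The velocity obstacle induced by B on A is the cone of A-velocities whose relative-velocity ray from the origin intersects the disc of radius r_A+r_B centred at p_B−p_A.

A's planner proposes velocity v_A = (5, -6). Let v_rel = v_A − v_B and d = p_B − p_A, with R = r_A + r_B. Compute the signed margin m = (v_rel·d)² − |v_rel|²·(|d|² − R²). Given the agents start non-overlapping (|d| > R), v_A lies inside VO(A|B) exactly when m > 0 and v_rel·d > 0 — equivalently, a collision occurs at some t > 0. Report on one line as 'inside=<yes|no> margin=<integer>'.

d = (13, 22),  |d|² = 653;  R = 6+4 = 10,  c = 653−10² = 553
v_rel = (6, -4),  |v_rel|² = 52;  v_rel·d = (6)·(13) + (-4)·(22) = -10
52·t² + 20·t + 553 = 0  ⇒  m = (-10)² − 52·553 = -28656
m = -28656 < 0,  v_rel·d = -10 < 0  ⇒  outside

inside=no margin=-28656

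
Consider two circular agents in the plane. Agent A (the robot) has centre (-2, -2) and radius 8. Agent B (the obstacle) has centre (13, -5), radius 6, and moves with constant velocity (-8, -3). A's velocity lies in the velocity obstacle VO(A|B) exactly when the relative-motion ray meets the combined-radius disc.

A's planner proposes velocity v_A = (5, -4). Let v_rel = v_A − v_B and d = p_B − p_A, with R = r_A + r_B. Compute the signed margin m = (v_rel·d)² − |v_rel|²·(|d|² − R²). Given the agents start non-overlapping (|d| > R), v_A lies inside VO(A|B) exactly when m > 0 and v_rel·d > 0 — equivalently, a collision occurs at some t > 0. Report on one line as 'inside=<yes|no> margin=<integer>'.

d = (15, -3),  |d|² = 234;  R = 8+6 = 14,  c = 234−14² = 38
v_rel = (13, -1),  |v_rel|² = 170;  v_rel·d = (13)·(15) + (-1)·(-3) = 198
170·t² − 396·t + 38 = 0  ⇒  m = 198² − 170·38 = 32744
m = 32744 > 0,  v_rel·d = 198 > 0  ⇒  inside

inside=yes margin=32744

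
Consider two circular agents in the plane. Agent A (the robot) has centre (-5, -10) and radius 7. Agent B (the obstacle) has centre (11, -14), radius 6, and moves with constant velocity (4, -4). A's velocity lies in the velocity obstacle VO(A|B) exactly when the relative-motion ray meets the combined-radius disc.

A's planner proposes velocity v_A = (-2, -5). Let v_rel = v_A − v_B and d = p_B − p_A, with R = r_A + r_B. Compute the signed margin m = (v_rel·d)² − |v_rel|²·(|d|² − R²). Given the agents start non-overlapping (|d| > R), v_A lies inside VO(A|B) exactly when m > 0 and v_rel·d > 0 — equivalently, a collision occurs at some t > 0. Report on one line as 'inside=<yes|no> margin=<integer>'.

d = (16, -4),  |d|² = 272;  R = 7+6 = 13,  c = 272−13² = 103
v_rel = (-6, -1),  |v_rel|² = 37;  v_rel·d = (-6)·(16) + (-1)·(-4) = -92
37·t² + 184·t + 103 = 0  ⇒  m = (-92)² − 37·103 = 4653
m = 4653 > 0,  v_rel·d = -92 < 0  ⇒  outside

inside=no margin=4653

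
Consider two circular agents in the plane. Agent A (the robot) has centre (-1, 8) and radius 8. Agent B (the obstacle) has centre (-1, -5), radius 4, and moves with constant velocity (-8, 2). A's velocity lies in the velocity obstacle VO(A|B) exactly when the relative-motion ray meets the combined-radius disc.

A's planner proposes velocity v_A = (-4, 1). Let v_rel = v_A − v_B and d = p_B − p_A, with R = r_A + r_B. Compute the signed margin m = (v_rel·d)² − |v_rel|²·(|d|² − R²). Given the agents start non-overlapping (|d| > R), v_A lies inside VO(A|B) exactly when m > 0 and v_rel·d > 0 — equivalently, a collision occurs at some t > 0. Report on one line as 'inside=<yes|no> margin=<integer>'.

d = (0, -13),  |d|² = 169;  R = 8+4 = 12,  c = 169−12² = 25
v_rel = (4, -1),  |v_rel|² = 17;  v_rel·d = (4)·(0) + (-1)·(-13) = 13
17·t² − 26·t + 25 = 0  ⇒  m = 13² − 17·25 = -256
m = -256 < 0,  v_rel·d = 13 > 0  ⇒  outside

inside=no margin=-256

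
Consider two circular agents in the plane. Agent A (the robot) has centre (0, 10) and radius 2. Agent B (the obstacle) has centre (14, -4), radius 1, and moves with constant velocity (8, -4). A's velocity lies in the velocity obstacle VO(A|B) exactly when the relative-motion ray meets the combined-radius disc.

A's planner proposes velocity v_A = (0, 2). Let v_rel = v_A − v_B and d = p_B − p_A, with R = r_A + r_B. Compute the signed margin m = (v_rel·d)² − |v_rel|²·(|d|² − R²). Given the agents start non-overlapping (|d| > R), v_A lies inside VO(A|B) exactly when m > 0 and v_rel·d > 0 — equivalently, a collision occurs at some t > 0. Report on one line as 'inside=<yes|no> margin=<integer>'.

d = (14, -14),  |d|² = 392;  R = 2+1 = 3,  c = 392−3² = 383
v_rel = (-8, 6),  |v_rel|² = 100;  v_rel·d = (-8)·(14) + (6)·(-14) = -196
100·t² + 392·t + 383 = 0  ⇒  m = (-196)² − 100·383 = 116
m = 116 > 0,  v_rel·d = -196 < 0  ⇒  outside

inside=no margin=116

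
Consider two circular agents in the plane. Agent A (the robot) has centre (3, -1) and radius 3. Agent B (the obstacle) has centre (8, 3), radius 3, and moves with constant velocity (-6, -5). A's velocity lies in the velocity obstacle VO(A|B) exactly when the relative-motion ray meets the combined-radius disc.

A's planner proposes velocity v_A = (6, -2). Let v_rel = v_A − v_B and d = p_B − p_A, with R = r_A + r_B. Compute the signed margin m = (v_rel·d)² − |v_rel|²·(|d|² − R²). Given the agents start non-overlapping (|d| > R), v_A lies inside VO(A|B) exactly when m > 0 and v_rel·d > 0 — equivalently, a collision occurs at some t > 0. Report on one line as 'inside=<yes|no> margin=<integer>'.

d = (5, 4),  |d|² = 41;  R = 3+3 = 6,  c = 41−6² = 5
v_rel = (12, 3),  |v_rel|² = 153;  v_rel·d = (12)·(5) + (3)·(4) = 72
153·t² − 144·t + 5 = 0  ⇒  m = 72² − 153·5 = 4419
m = 4419 > 0,  v_rel·d = 72 > 0  ⇒  inside

inside=yes margin=4419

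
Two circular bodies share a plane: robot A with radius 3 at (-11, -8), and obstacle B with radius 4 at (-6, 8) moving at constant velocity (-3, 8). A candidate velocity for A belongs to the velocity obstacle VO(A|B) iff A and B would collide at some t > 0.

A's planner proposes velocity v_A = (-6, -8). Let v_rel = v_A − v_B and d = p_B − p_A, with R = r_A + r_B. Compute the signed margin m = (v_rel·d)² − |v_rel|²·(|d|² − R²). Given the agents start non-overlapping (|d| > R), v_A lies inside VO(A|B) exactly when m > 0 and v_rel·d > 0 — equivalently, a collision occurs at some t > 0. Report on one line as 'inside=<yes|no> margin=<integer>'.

d = (5, 16),  |d|² = 281;  R = 3+4 = 7,  c = 281−7² = 232
v_rel = (-3, -16),  |v_rel|² = 265;  v_rel·d = (-3)·(5) + (-16)·(16) = -271
265·t² + 542·t + 232 = 0  ⇒  m = (-271)² − 265·232 = 11961
m = 11961 > 0,  v_rel·d = -271 < 0  ⇒  outside

inside=no margin=11961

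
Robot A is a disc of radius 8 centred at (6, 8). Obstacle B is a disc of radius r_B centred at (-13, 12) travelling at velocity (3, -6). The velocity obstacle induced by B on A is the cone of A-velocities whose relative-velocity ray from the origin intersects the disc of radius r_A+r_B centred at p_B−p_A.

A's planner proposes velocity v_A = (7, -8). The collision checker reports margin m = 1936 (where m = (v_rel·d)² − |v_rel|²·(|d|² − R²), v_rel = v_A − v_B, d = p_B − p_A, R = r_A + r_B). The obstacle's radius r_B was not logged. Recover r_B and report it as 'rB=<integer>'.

m = 1936
d = (-19, 4);  v_rel = (4, -2),  |v_rel|² = 20
v_rel×d = (4)·(4) − (-2)·(-19) = -22
since m = R²·20 − (-22)²:  R² = (484 + 1936) / 20 = 121
R = √121 = 11  ⇒  r_B = 11 − 8 = 3

rB=3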